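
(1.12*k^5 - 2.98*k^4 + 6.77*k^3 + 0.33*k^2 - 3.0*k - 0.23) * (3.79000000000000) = 4.2448*k^5 - 11.2942*k^4 + 25.6583*k^3 + 1.2507*k^2 - 11.37*k - 0.8717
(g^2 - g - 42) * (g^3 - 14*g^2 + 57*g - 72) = g^5 - 15*g^4 + 29*g^3 + 459*g^2 - 2322*g + 3024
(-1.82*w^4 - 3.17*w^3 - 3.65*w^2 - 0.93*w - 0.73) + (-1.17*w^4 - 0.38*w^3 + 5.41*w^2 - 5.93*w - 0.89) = -2.99*w^4 - 3.55*w^3 + 1.76*w^2 - 6.86*w - 1.62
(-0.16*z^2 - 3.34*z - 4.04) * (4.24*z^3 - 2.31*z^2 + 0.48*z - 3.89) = -0.6784*z^5 - 13.792*z^4 - 9.491*z^3 + 8.3516*z^2 + 11.0534*z + 15.7156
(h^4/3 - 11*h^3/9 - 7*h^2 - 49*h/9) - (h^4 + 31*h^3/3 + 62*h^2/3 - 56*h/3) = -2*h^4/3 - 104*h^3/9 - 83*h^2/3 + 119*h/9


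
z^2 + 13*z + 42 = (z + 6)*(z + 7)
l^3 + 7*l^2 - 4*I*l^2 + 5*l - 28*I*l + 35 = (l + 7)*(l - 5*I)*(l + I)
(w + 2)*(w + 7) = w^2 + 9*w + 14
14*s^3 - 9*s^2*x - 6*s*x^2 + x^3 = (-7*s + x)*(-s + x)*(2*s + x)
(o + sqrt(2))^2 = o^2 + 2*sqrt(2)*o + 2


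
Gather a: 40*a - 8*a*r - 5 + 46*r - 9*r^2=a*(40 - 8*r) - 9*r^2 + 46*r - 5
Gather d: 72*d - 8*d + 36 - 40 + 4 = 64*d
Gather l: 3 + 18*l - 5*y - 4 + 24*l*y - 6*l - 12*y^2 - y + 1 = l*(24*y + 12) - 12*y^2 - 6*y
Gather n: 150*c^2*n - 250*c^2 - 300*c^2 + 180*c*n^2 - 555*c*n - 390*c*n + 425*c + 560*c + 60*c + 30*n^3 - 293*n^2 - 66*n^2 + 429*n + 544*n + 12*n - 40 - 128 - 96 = -550*c^2 + 1045*c + 30*n^3 + n^2*(180*c - 359) + n*(150*c^2 - 945*c + 985) - 264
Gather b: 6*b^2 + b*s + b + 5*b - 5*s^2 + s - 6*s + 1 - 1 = 6*b^2 + b*(s + 6) - 5*s^2 - 5*s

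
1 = 1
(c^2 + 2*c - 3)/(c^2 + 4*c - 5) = (c + 3)/(c + 5)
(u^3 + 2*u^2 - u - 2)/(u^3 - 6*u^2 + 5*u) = (u^2 + 3*u + 2)/(u*(u - 5))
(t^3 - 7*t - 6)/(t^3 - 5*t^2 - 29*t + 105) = (t^2 + 3*t + 2)/(t^2 - 2*t - 35)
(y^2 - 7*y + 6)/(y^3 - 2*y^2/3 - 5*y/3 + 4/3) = 3*(y - 6)/(3*y^2 + y - 4)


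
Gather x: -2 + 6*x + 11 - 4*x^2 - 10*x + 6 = -4*x^2 - 4*x + 15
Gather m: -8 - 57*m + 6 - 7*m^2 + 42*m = -7*m^2 - 15*m - 2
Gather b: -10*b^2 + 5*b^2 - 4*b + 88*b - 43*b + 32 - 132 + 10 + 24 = -5*b^2 + 41*b - 66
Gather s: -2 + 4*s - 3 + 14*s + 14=18*s + 9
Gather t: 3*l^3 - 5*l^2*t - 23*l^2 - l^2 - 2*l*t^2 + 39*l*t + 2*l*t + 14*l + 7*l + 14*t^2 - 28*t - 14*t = 3*l^3 - 24*l^2 + 21*l + t^2*(14 - 2*l) + t*(-5*l^2 + 41*l - 42)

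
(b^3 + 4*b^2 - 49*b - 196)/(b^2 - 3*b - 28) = b + 7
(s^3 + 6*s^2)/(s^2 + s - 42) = s^2*(s + 6)/(s^2 + s - 42)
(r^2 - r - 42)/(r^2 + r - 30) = (r - 7)/(r - 5)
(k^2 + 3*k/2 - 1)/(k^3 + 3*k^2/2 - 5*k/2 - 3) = (2*k - 1)/(2*k^2 - k - 3)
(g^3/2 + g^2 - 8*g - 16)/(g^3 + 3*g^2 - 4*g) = (g^2/2 - g - 4)/(g*(g - 1))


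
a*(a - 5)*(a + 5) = a^3 - 25*a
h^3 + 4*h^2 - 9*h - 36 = (h - 3)*(h + 3)*(h + 4)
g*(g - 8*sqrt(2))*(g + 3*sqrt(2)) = g^3 - 5*sqrt(2)*g^2 - 48*g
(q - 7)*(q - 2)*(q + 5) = q^3 - 4*q^2 - 31*q + 70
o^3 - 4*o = o*(o - 2)*(o + 2)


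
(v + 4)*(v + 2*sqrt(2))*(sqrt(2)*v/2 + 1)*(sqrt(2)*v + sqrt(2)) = v^4 + 3*sqrt(2)*v^3 + 5*v^3 + 8*v^2 + 15*sqrt(2)*v^2 + 12*sqrt(2)*v + 20*v + 16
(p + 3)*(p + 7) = p^2 + 10*p + 21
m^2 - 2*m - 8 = (m - 4)*(m + 2)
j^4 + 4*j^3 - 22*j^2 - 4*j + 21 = (j - 3)*(j - 1)*(j + 1)*(j + 7)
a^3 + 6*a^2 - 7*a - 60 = (a - 3)*(a + 4)*(a + 5)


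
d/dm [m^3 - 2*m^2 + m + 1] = 3*m^2 - 4*m + 1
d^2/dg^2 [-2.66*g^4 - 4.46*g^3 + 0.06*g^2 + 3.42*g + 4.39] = -31.92*g^2 - 26.76*g + 0.12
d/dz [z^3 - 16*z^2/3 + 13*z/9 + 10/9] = 3*z^2 - 32*z/3 + 13/9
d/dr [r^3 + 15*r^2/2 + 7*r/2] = 3*r^2 + 15*r + 7/2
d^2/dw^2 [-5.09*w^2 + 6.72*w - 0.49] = -10.1800000000000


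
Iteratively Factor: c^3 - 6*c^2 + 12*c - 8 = (c - 2)*(c^2 - 4*c + 4) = (c - 2)^2*(c - 2)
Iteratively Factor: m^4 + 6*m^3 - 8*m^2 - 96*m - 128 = (m + 4)*(m^3 + 2*m^2 - 16*m - 32) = (m + 4)^2*(m^2 - 2*m - 8) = (m + 2)*(m + 4)^2*(m - 4)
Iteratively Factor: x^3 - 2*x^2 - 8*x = (x + 2)*(x^2 - 4*x) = x*(x + 2)*(x - 4)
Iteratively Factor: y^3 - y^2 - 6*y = (y - 3)*(y^2 + 2*y) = y*(y - 3)*(y + 2)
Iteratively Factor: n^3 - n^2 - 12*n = (n + 3)*(n^2 - 4*n) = n*(n + 3)*(n - 4)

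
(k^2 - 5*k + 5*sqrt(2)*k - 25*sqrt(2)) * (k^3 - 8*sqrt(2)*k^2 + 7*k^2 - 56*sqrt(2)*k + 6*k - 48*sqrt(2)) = k^5 - 3*sqrt(2)*k^4 + 2*k^4 - 109*k^3 - 6*sqrt(2)*k^3 - 190*k^2 + 87*sqrt(2)*k^2 + 90*sqrt(2)*k + 2320*k + 2400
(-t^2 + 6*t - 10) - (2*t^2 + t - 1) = -3*t^2 + 5*t - 9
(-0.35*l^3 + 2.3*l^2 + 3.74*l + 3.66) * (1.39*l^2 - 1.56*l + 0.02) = -0.4865*l^5 + 3.743*l^4 + 1.6036*l^3 - 0.701000000000001*l^2 - 5.6348*l + 0.0732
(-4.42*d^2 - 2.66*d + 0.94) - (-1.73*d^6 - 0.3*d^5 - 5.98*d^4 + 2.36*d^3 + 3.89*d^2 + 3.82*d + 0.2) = 1.73*d^6 + 0.3*d^5 + 5.98*d^4 - 2.36*d^3 - 8.31*d^2 - 6.48*d + 0.74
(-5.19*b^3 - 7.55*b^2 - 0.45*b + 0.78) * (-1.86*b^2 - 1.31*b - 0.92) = 9.6534*b^5 + 20.8419*b^4 + 15.5023*b^3 + 6.0847*b^2 - 0.6078*b - 0.7176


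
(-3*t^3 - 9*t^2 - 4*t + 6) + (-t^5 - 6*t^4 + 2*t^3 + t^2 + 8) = -t^5 - 6*t^4 - t^3 - 8*t^2 - 4*t + 14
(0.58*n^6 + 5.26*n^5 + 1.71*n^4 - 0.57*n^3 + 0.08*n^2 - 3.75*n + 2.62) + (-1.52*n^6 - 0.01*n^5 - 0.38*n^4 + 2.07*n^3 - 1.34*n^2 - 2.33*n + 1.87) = -0.94*n^6 + 5.25*n^5 + 1.33*n^4 + 1.5*n^3 - 1.26*n^2 - 6.08*n + 4.49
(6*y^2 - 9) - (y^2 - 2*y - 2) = 5*y^2 + 2*y - 7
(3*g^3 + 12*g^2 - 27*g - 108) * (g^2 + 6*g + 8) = 3*g^5 + 30*g^4 + 69*g^3 - 174*g^2 - 864*g - 864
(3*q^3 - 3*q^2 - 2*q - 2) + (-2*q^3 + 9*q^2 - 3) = q^3 + 6*q^2 - 2*q - 5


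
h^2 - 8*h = h*(h - 8)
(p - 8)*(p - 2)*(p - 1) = p^3 - 11*p^2 + 26*p - 16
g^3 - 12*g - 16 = (g - 4)*(g + 2)^2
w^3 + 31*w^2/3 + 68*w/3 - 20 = (w - 2/3)*(w + 5)*(w + 6)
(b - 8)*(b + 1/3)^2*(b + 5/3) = b^4 - 17*b^3/3 - 157*b^2/9 - 259*b/27 - 40/27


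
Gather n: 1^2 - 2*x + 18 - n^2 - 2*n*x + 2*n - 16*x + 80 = -n^2 + n*(2 - 2*x) - 18*x + 99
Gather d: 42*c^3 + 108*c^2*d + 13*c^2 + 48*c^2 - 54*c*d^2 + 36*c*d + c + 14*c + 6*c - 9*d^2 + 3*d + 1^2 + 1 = 42*c^3 + 61*c^2 + 21*c + d^2*(-54*c - 9) + d*(108*c^2 + 36*c + 3) + 2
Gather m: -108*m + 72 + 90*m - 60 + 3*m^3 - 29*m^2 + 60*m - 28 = 3*m^3 - 29*m^2 + 42*m - 16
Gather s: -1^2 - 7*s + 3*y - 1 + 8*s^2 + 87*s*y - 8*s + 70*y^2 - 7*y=8*s^2 + s*(87*y - 15) + 70*y^2 - 4*y - 2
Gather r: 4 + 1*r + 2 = r + 6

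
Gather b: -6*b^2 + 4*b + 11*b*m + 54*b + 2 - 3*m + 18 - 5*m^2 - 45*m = -6*b^2 + b*(11*m + 58) - 5*m^2 - 48*m + 20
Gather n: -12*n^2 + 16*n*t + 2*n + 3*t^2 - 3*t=-12*n^2 + n*(16*t + 2) + 3*t^2 - 3*t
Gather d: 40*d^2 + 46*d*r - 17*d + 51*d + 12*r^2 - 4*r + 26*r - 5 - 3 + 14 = 40*d^2 + d*(46*r + 34) + 12*r^2 + 22*r + 6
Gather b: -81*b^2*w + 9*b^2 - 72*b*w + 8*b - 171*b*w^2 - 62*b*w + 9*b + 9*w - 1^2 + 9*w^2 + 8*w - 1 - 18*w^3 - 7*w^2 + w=b^2*(9 - 81*w) + b*(-171*w^2 - 134*w + 17) - 18*w^3 + 2*w^2 + 18*w - 2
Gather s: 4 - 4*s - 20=-4*s - 16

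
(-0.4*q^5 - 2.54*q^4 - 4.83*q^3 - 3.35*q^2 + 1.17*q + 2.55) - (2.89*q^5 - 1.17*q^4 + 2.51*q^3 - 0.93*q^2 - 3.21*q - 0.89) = -3.29*q^5 - 1.37*q^4 - 7.34*q^3 - 2.42*q^2 + 4.38*q + 3.44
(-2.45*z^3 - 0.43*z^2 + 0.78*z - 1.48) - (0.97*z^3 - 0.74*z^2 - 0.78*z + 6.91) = -3.42*z^3 + 0.31*z^2 + 1.56*z - 8.39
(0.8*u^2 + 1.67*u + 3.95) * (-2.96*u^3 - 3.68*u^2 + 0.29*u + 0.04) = -2.368*u^5 - 7.8872*u^4 - 17.6056*u^3 - 14.0197*u^2 + 1.2123*u + 0.158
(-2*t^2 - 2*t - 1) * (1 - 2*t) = 4*t^3 + 2*t^2 - 1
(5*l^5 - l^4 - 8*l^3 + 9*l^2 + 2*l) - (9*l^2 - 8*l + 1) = 5*l^5 - l^4 - 8*l^3 + 10*l - 1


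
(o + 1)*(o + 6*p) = o^2 + 6*o*p + o + 6*p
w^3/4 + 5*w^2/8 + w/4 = w*(w/4 + 1/2)*(w + 1/2)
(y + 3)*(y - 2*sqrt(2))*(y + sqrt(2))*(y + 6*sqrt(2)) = y^4 + 3*y^3 + 5*sqrt(2)*y^3 - 16*y^2 + 15*sqrt(2)*y^2 - 48*y - 24*sqrt(2)*y - 72*sqrt(2)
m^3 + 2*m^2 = m^2*(m + 2)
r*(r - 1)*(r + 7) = r^3 + 6*r^2 - 7*r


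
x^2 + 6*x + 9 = (x + 3)^2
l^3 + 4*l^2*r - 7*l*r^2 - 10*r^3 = (l - 2*r)*(l + r)*(l + 5*r)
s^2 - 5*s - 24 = (s - 8)*(s + 3)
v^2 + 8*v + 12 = (v + 2)*(v + 6)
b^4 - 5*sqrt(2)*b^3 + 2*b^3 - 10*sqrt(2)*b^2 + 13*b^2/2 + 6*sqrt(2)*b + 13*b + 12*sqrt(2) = (b + 2)*(b - 4*sqrt(2))*(b - 3*sqrt(2)/2)*(b + sqrt(2)/2)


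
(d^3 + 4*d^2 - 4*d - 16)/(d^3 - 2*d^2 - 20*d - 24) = (d^2 + 2*d - 8)/(d^2 - 4*d - 12)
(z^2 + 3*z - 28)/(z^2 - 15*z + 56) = (z^2 + 3*z - 28)/(z^2 - 15*z + 56)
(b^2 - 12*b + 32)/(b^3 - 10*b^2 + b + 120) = (b - 4)/(b^2 - 2*b - 15)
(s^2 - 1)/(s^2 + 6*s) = (s^2 - 1)/(s*(s + 6))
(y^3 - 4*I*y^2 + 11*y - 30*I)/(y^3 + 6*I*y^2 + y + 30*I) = (y - 5*I)/(y + 5*I)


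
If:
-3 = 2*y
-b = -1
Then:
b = 1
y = -3/2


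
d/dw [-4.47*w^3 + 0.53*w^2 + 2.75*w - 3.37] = -13.41*w^2 + 1.06*w + 2.75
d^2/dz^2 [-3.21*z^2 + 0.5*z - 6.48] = -6.42000000000000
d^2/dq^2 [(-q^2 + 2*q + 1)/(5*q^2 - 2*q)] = 2*(40*q^3 + 75*q^2 - 30*q + 4)/(q^3*(125*q^3 - 150*q^2 + 60*q - 8))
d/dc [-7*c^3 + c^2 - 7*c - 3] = -21*c^2 + 2*c - 7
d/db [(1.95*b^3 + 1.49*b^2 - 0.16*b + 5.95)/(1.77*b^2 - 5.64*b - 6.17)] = (3.4515*b^4 - 21.996*b^3 - 44.2149*b^2 - 39.4496*b + 34.5452)/(3.1329*b^4 - 19.9656*b^3 + 9.9678*b^2 + 69.5976*b + 38.0689)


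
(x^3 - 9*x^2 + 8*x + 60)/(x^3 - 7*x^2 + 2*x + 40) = (x - 6)/(x - 4)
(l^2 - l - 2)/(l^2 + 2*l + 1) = (l - 2)/(l + 1)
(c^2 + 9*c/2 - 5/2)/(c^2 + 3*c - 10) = (c - 1/2)/(c - 2)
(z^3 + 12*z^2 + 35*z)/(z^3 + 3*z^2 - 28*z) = (z + 5)/(z - 4)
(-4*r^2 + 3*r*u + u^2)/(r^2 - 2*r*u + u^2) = (-4*r - u)/(r - u)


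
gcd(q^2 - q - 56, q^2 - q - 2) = 1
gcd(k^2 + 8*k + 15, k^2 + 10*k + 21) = k + 3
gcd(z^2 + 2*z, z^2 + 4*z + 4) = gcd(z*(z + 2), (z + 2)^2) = z + 2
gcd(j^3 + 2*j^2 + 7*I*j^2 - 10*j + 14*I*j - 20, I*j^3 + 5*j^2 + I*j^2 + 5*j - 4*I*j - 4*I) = 1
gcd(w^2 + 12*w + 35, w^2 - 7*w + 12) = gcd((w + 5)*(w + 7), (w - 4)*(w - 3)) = 1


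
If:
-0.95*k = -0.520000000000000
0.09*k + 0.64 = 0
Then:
No Solution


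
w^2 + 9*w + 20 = (w + 4)*(w + 5)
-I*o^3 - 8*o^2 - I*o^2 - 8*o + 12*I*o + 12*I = (o - 6*I)*(o - 2*I)*(-I*o - I)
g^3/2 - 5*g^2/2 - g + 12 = (g/2 + 1)*(g - 4)*(g - 3)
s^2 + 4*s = s*(s + 4)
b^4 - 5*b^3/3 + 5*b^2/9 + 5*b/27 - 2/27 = (b - 1)*(b - 2/3)*(b - 1/3)*(b + 1/3)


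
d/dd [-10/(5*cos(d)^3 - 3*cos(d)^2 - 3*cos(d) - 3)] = 30*(-5*cos(d)^2 + 2*cos(d) + 1)*sin(d)/(-5*cos(d)^3 + 3*cos(d)^2 + 3*cos(d) + 3)^2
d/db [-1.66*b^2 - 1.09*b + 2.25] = -3.32*b - 1.09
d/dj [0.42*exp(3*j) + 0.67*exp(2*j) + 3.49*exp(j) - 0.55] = (1.26*exp(2*j) + 1.34*exp(j) + 3.49)*exp(j)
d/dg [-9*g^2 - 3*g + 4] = -18*g - 3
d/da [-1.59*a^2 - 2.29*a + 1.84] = -3.18*a - 2.29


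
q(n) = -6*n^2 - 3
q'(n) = -12*n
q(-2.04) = -27.97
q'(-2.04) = 24.48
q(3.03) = -58.09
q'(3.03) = -36.36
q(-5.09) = -158.45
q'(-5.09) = 61.08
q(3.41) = -72.77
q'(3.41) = -40.92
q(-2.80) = -50.04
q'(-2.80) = 33.60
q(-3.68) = -84.25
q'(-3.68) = 44.16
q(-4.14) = -105.84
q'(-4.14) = 49.68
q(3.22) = -65.21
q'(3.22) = -38.64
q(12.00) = -867.00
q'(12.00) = -144.00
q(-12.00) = -867.00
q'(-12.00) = 144.00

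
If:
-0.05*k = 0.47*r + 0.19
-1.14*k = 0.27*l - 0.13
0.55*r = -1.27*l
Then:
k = 0.07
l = 0.18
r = -0.41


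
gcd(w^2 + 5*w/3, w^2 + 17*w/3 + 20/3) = w + 5/3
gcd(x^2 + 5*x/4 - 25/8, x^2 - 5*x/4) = x - 5/4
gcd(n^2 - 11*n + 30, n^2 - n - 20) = n - 5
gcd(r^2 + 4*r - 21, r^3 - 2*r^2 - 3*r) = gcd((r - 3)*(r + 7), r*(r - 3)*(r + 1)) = r - 3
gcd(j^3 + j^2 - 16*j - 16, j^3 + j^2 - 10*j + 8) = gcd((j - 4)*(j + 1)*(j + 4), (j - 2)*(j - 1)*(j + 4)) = j + 4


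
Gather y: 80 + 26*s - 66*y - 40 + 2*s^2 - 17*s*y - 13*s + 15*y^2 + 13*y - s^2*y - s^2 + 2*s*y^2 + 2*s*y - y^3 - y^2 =s^2 + 13*s - y^3 + y^2*(2*s + 14) + y*(-s^2 - 15*s - 53) + 40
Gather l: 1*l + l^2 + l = l^2 + 2*l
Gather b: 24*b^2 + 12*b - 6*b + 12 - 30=24*b^2 + 6*b - 18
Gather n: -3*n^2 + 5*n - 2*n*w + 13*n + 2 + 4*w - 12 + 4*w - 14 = -3*n^2 + n*(18 - 2*w) + 8*w - 24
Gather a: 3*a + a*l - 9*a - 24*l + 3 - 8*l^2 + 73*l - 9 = a*(l - 6) - 8*l^2 + 49*l - 6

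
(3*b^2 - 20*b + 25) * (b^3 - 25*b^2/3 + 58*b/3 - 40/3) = 3*b^5 - 45*b^4 + 749*b^3/3 - 635*b^2 + 750*b - 1000/3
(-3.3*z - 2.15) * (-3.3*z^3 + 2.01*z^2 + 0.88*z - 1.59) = 10.89*z^4 + 0.462000000000001*z^3 - 7.2255*z^2 + 3.355*z + 3.4185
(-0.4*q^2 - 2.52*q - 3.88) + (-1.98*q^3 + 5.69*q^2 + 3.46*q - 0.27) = -1.98*q^3 + 5.29*q^2 + 0.94*q - 4.15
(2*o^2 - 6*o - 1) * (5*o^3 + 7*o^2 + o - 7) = 10*o^5 - 16*o^4 - 45*o^3 - 27*o^2 + 41*o + 7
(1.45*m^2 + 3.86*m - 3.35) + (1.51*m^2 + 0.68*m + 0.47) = 2.96*m^2 + 4.54*m - 2.88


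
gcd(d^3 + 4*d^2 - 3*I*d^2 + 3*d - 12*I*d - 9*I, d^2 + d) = d + 1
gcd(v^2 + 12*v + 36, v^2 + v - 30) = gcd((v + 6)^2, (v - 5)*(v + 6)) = v + 6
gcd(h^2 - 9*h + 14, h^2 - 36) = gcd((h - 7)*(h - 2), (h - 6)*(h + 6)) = 1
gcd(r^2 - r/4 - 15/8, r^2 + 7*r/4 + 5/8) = r + 5/4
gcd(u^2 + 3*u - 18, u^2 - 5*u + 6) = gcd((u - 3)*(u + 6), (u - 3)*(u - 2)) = u - 3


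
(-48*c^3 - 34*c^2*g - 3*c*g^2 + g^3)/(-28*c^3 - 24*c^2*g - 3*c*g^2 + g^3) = (24*c^2 + 5*c*g - g^2)/(14*c^2 + 5*c*g - g^2)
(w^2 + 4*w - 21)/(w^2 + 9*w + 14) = (w - 3)/(w + 2)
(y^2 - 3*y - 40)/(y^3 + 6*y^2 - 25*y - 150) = (y - 8)/(y^2 + y - 30)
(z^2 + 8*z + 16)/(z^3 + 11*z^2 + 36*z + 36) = (z^2 + 8*z + 16)/(z^3 + 11*z^2 + 36*z + 36)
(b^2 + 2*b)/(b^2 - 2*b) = (b + 2)/(b - 2)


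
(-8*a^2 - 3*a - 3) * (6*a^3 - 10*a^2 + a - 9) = -48*a^5 + 62*a^4 + 4*a^3 + 99*a^2 + 24*a + 27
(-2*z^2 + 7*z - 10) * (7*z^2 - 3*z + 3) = -14*z^4 + 55*z^3 - 97*z^2 + 51*z - 30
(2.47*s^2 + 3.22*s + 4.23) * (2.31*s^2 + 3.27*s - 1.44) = 5.7057*s^4 + 15.5151*s^3 + 16.7439*s^2 + 9.1953*s - 6.0912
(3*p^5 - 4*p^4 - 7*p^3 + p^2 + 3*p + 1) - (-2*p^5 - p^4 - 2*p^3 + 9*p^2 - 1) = 5*p^5 - 3*p^4 - 5*p^3 - 8*p^2 + 3*p + 2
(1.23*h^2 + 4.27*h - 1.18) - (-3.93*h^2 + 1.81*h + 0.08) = 5.16*h^2 + 2.46*h - 1.26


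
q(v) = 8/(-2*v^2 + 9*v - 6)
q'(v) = 8*(4*v - 9)/(-2*v^2 + 9*v - 6)^2 = 8*(4*v - 9)/(2*v^2 - 9*v + 6)^2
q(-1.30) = -0.38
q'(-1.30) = -0.26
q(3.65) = 39.02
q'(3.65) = 1066.03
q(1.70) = 2.27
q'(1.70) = -1.42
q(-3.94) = -0.11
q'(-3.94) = -0.04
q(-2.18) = -0.23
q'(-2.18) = -0.11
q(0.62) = -6.73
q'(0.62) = -36.91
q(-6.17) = -0.06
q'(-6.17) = -0.01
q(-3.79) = -0.12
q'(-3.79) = -0.04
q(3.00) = 2.67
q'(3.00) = 2.67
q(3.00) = 2.67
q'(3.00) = 2.67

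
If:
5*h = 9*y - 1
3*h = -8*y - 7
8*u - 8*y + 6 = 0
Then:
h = -71/67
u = -329/268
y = -32/67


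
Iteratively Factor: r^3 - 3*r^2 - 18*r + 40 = (r + 4)*(r^2 - 7*r + 10) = (r - 2)*(r + 4)*(r - 5)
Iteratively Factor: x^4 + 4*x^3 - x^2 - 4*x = (x - 1)*(x^3 + 5*x^2 + 4*x) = (x - 1)*(x + 4)*(x^2 + x) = x*(x - 1)*(x + 4)*(x + 1)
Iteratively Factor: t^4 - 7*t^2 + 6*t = (t + 3)*(t^3 - 3*t^2 + 2*t) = (t - 2)*(t + 3)*(t^2 - t) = (t - 2)*(t - 1)*(t + 3)*(t)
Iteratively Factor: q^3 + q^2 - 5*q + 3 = (q + 3)*(q^2 - 2*q + 1) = (q - 1)*(q + 3)*(q - 1)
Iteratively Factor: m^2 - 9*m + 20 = (m - 5)*(m - 4)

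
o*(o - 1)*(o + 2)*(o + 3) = o^4 + 4*o^3 + o^2 - 6*o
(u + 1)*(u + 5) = u^2 + 6*u + 5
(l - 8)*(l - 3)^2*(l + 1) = l^4 - 13*l^3 + 43*l^2 - 15*l - 72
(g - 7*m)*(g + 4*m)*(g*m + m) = g^3*m - 3*g^2*m^2 + g^2*m - 28*g*m^3 - 3*g*m^2 - 28*m^3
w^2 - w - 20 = (w - 5)*(w + 4)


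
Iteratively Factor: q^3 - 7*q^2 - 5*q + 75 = (q + 3)*(q^2 - 10*q + 25) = (q - 5)*(q + 3)*(q - 5)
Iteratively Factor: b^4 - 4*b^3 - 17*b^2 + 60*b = (b)*(b^3 - 4*b^2 - 17*b + 60) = b*(b - 5)*(b^2 + b - 12) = b*(b - 5)*(b + 4)*(b - 3)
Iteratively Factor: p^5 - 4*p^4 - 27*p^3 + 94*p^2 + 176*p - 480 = (p - 2)*(p^4 - 2*p^3 - 31*p^2 + 32*p + 240) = (p - 2)*(p + 3)*(p^3 - 5*p^2 - 16*p + 80) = (p - 5)*(p - 2)*(p + 3)*(p^2 - 16) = (p - 5)*(p - 4)*(p - 2)*(p + 3)*(p + 4)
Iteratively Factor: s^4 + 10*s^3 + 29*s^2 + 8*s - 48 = (s + 3)*(s^3 + 7*s^2 + 8*s - 16) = (s + 3)*(s + 4)*(s^2 + 3*s - 4) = (s - 1)*(s + 3)*(s + 4)*(s + 4)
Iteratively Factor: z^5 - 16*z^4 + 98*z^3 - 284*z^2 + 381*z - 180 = (z - 3)*(z^4 - 13*z^3 + 59*z^2 - 107*z + 60) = (z - 3)^2*(z^3 - 10*z^2 + 29*z - 20) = (z - 4)*(z - 3)^2*(z^2 - 6*z + 5) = (z - 5)*(z - 4)*(z - 3)^2*(z - 1)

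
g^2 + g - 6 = (g - 2)*(g + 3)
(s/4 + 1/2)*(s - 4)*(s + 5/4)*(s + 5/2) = s^4/4 + 7*s^3/16 - 99*s^2/32 - 145*s/16 - 25/4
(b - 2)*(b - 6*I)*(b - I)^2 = b^4 - 2*b^3 - 8*I*b^3 - 13*b^2 + 16*I*b^2 + 26*b + 6*I*b - 12*I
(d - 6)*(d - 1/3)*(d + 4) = d^3 - 7*d^2/3 - 70*d/3 + 8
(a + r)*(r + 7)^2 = a*r^2 + 14*a*r + 49*a + r^3 + 14*r^2 + 49*r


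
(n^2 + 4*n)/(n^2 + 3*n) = (n + 4)/(n + 3)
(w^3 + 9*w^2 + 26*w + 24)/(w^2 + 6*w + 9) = (w^2 + 6*w + 8)/(w + 3)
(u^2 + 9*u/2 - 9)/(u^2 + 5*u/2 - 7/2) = (2*u^2 + 9*u - 18)/(2*u^2 + 5*u - 7)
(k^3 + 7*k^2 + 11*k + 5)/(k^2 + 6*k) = (k^3 + 7*k^2 + 11*k + 5)/(k*(k + 6))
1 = 1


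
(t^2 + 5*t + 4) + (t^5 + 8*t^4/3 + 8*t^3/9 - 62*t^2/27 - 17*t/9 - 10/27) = t^5 + 8*t^4/3 + 8*t^3/9 - 35*t^2/27 + 28*t/9 + 98/27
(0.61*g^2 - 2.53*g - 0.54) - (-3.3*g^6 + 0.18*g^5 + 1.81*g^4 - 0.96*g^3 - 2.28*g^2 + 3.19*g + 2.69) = 3.3*g^6 - 0.18*g^5 - 1.81*g^4 + 0.96*g^3 + 2.89*g^2 - 5.72*g - 3.23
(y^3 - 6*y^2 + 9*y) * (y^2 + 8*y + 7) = y^5 + 2*y^4 - 32*y^3 + 30*y^2 + 63*y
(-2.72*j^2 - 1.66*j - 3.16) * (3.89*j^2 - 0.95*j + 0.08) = -10.5808*j^4 - 3.8734*j^3 - 10.933*j^2 + 2.8692*j - 0.2528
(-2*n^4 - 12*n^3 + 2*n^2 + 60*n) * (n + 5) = -2*n^5 - 22*n^4 - 58*n^3 + 70*n^2 + 300*n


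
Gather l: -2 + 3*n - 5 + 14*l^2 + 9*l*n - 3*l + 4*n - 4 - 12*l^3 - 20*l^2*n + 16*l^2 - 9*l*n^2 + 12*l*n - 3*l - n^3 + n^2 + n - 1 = -12*l^3 + l^2*(30 - 20*n) + l*(-9*n^2 + 21*n - 6) - n^3 + n^2 + 8*n - 12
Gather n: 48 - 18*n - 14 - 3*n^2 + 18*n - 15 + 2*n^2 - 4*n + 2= -n^2 - 4*n + 21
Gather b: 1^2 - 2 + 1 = 0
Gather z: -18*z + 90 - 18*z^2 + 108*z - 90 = -18*z^2 + 90*z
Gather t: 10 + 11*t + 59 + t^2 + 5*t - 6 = t^2 + 16*t + 63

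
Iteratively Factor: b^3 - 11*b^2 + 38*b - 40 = (b - 4)*(b^2 - 7*b + 10) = (b - 5)*(b - 4)*(b - 2)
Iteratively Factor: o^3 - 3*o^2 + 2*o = (o - 2)*(o^2 - o) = (o - 2)*(o - 1)*(o)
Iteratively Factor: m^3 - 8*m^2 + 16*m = (m - 4)*(m^2 - 4*m) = (m - 4)^2*(m)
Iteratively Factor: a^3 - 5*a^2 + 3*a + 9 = (a - 3)*(a^2 - 2*a - 3) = (a - 3)^2*(a + 1)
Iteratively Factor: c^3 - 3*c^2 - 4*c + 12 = (c + 2)*(c^2 - 5*c + 6) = (c - 2)*(c + 2)*(c - 3)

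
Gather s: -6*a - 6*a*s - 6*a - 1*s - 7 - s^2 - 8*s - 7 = -12*a - s^2 + s*(-6*a - 9) - 14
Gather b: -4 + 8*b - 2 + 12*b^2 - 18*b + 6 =12*b^2 - 10*b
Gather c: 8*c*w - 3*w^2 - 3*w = 8*c*w - 3*w^2 - 3*w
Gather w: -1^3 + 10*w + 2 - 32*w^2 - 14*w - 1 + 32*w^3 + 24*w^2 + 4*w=32*w^3 - 8*w^2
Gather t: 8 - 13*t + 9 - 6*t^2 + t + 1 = -6*t^2 - 12*t + 18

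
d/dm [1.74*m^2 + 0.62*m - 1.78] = 3.48*m + 0.62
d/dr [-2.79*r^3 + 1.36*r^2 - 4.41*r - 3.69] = -8.37*r^2 + 2.72*r - 4.41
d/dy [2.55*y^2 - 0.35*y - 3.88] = 5.1*y - 0.35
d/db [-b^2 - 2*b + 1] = -2*b - 2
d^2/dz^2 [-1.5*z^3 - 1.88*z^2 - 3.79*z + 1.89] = -9.0*z - 3.76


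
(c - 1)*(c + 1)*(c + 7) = c^3 + 7*c^2 - c - 7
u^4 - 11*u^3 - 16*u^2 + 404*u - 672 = (u - 8)*(u - 7)*(u - 2)*(u + 6)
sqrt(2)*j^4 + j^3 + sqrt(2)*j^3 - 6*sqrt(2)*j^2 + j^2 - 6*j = j*(j - 2)*(j + 3)*(sqrt(2)*j + 1)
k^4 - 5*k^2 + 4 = (k - 2)*(k - 1)*(k + 1)*(k + 2)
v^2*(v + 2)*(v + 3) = v^4 + 5*v^3 + 6*v^2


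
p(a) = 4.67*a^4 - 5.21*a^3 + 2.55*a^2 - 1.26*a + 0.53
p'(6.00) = 3501.54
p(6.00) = 5011.73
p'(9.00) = 12396.33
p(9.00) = 27037.52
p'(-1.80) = -170.02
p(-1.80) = 90.47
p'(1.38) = 25.10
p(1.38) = 6.89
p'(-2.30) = -322.95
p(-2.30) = 210.99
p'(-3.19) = -782.97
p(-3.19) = 683.22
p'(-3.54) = -1043.86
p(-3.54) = 1001.45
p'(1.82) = 68.86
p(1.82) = 26.51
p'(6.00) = 3501.54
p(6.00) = 5011.73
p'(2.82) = 307.74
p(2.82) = 195.75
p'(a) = 18.68*a^3 - 15.63*a^2 + 5.1*a - 1.26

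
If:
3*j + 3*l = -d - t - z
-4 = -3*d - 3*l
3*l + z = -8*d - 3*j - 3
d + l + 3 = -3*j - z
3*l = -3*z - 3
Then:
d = -8/15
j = -22/45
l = 28/15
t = -11/15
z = -43/15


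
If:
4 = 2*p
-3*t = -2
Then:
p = 2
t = 2/3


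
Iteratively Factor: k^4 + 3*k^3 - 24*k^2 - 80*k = (k - 5)*(k^3 + 8*k^2 + 16*k) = (k - 5)*(k + 4)*(k^2 + 4*k) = (k - 5)*(k + 4)^2*(k)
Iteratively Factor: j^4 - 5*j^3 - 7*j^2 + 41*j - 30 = (j + 3)*(j^3 - 8*j^2 + 17*j - 10) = (j - 1)*(j + 3)*(j^2 - 7*j + 10) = (j - 2)*(j - 1)*(j + 3)*(j - 5)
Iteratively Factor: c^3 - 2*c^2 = (c)*(c^2 - 2*c) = c*(c - 2)*(c)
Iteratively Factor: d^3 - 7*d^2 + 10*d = (d)*(d^2 - 7*d + 10) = d*(d - 5)*(d - 2)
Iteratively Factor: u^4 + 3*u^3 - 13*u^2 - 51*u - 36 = (u + 3)*(u^3 - 13*u - 12) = (u + 1)*(u + 3)*(u^2 - u - 12) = (u - 4)*(u + 1)*(u + 3)*(u + 3)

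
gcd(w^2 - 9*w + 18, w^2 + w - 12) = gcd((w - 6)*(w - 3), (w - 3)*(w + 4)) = w - 3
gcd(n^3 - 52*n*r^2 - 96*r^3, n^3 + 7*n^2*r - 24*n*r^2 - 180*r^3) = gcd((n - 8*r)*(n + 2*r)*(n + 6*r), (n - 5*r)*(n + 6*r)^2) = n + 6*r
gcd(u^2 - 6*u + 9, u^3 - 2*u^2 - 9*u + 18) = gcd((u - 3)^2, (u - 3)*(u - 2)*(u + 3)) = u - 3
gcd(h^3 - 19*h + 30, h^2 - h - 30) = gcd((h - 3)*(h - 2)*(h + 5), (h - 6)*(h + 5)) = h + 5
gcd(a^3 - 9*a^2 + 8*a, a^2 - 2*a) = a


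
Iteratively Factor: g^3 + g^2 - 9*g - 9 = (g - 3)*(g^2 + 4*g + 3) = (g - 3)*(g + 3)*(g + 1)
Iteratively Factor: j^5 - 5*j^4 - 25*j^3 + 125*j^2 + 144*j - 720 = (j + 3)*(j^4 - 8*j^3 - j^2 + 128*j - 240) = (j - 4)*(j + 3)*(j^3 - 4*j^2 - 17*j + 60) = (j - 5)*(j - 4)*(j + 3)*(j^2 + j - 12) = (j - 5)*(j - 4)*(j - 3)*(j + 3)*(j + 4)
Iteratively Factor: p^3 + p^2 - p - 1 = (p + 1)*(p^2 - 1) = (p + 1)^2*(p - 1)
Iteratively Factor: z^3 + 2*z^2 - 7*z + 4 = (z - 1)*(z^2 + 3*z - 4) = (z - 1)*(z + 4)*(z - 1)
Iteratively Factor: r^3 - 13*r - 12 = (r - 4)*(r^2 + 4*r + 3) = (r - 4)*(r + 1)*(r + 3)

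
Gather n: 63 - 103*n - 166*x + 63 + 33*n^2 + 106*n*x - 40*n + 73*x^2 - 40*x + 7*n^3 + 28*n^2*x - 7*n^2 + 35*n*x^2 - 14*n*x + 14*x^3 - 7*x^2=7*n^3 + n^2*(28*x + 26) + n*(35*x^2 + 92*x - 143) + 14*x^3 + 66*x^2 - 206*x + 126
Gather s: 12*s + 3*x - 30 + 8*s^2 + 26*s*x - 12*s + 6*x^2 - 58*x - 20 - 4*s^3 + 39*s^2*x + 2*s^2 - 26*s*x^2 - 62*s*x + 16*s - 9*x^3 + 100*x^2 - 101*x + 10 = -4*s^3 + s^2*(39*x + 10) + s*(-26*x^2 - 36*x + 16) - 9*x^3 + 106*x^2 - 156*x - 40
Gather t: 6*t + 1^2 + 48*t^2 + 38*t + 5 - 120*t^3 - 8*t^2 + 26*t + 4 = -120*t^3 + 40*t^2 + 70*t + 10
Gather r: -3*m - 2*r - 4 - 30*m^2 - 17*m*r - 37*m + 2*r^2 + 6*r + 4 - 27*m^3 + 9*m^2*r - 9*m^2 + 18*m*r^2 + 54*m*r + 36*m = -27*m^3 - 39*m^2 - 4*m + r^2*(18*m + 2) + r*(9*m^2 + 37*m + 4)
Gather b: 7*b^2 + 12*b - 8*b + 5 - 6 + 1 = 7*b^2 + 4*b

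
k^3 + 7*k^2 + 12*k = k*(k + 3)*(k + 4)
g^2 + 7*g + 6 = (g + 1)*(g + 6)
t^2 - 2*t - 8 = (t - 4)*(t + 2)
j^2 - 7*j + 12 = (j - 4)*(j - 3)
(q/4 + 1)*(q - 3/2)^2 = q^3/4 + q^2/4 - 39*q/16 + 9/4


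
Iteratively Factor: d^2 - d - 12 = (d - 4)*(d + 3)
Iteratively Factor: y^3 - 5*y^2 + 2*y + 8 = (y - 2)*(y^2 - 3*y - 4) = (y - 4)*(y - 2)*(y + 1)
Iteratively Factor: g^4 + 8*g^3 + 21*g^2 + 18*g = (g + 2)*(g^3 + 6*g^2 + 9*g) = g*(g + 2)*(g^2 + 6*g + 9) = g*(g + 2)*(g + 3)*(g + 3)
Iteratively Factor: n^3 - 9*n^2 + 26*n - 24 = (n - 3)*(n^2 - 6*n + 8) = (n - 4)*(n - 3)*(n - 2)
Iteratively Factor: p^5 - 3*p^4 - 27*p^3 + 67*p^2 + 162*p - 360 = (p - 2)*(p^4 - p^3 - 29*p^2 + 9*p + 180) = (p - 5)*(p - 2)*(p^3 + 4*p^2 - 9*p - 36) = (p - 5)*(p - 2)*(p + 3)*(p^2 + p - 12) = (p - 5)*(p - 3)*(p - 2)*(p + 3)*(p + 4)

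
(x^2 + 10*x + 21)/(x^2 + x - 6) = (x + 7)/(x - 2)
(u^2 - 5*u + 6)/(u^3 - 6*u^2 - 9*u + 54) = (u - 2)/(u^2 - 3*u - 18)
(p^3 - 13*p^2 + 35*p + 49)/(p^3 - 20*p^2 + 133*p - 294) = (p + 1)/(p - 6)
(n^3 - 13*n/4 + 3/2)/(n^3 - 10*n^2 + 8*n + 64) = (n^2 - 2*n + 3/4)/(n^2 - 12*n + 32)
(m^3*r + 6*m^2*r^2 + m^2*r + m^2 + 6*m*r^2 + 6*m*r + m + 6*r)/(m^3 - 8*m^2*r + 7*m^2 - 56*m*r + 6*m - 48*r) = (-m^2*r - 6*m*r^2 - m - 6*r)/(-m^2 + 8*m*r - 6*m + 48*r)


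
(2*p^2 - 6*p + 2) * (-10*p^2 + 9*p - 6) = -20*p^4 + 78*p^3 - 86*p^2 + 54*p - 12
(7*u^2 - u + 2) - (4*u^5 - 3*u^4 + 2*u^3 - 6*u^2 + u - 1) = -4*u^5 + 3*u^4 - 2*u^3 + 13*u^2 - 2*u + 3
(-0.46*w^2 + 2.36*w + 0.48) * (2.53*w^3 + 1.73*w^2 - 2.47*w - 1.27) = -1.1638*w^5 + 5.175*w^4 + 6.4334*w^3 - 4.4146*w^2 - 4.1828*w - 0.6096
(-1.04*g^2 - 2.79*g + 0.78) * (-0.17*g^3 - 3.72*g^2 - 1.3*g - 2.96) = 0.1768*g^5 + 4.3431*g^4 + 11.5982*g^3 + 3.8038*g^2 + 7.2444*g - 2.3088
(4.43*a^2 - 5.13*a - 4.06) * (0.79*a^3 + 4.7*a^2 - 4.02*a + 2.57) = 3.4997*a^5 + 16.7683*a^4 - 45.127*a^3 + 12.9257*a^2 + 3.1371*a - 10.4342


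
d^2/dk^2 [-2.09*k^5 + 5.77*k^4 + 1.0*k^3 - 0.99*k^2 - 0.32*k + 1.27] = -41.8*k^3 + 69.24*k^2 + 6.0*k - 1.98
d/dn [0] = 0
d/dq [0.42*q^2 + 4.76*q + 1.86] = 0.84*q + 4.76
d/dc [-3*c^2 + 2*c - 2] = 2 - 6*c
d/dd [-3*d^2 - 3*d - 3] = -6*d - 3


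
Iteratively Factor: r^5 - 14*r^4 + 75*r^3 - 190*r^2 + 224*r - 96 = (r - 1)*(r^4 - 13*r^3 + 62*r^2 - 128*r + 96) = (r - 3)*(r - 1)*(r^3 - 10*r^2 + 32*r - 32) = (r - 4)*(r - 3)*(r - 1)*(r^2 - 6*r + 8) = (r - 4)^2*(r - 3)*(r - 1)*(r - 2)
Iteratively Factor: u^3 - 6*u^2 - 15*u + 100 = (u - 5)*(u^2 - u - 20) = (u - 5)*(u + 4)*(u - 5)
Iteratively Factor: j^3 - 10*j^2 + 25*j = (j)*(j^2 - 10*j + 25) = j*(j - 5)*(j - 5)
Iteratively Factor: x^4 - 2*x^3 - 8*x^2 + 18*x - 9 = (x - 1)*(x^3 - x^2 - 9*x + 9) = (x - 3)*(x - 1)*(x^2 + 2*x - 3) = (x - 3)*(x - 1)^2*(x + 3)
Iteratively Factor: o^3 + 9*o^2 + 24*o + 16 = (o + 4)*(o^2 + 5*o + 4) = (o + 4)^2*(o + 1)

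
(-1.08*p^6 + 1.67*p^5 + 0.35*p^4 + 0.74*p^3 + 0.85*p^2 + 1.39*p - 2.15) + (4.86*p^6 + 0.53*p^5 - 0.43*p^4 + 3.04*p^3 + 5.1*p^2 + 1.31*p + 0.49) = 3.78*p^6 + 2.2*p^5 - 0.08*p^4 + 3.78*p^3 + 5.95*p^2 + 2.7*p - 1.66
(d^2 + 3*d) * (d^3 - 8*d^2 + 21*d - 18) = d^5 - 5*d^4 - 3*d^3 + 45*d^2 - 54*d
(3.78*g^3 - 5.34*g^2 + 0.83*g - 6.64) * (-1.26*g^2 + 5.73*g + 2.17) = -4.7628*g^5 + 28.3878*g^4 - 23.4414*g^3 + 1.5345*g^2 - 36.2461*g - 14.4088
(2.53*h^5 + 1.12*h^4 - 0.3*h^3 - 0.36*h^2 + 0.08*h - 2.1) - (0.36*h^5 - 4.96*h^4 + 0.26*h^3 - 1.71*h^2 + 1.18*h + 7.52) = 2.17*h^5 + 6.08*h^4 - 0.56*h^3 + 1.35*h^2 - 1.1*h - 9.62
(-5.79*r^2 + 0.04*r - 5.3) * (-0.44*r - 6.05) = 2.5476*r^3 + 35.0119*r^2 + 2.09*r + 32.065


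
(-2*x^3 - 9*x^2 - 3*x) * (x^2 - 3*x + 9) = -2*x^5 - 3*x^4 + 6*x^3 - 72*x^2 - 27*x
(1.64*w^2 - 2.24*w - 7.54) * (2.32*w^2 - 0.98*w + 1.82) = 3.8048*w^4 - 6.804*w^3 - 12.3128*w^2 + 3.3124*w - 13.7228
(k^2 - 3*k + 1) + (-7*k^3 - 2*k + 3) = -7*k^3 + k^2 - 5*k + 4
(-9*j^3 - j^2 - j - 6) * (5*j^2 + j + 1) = -45*j^5 - 14*j^4 - 15*j^3 - 32*j^2 - 7*j - 6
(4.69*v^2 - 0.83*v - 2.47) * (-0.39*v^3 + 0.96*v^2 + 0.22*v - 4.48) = -1.8291*v^5 + 4.8261*v^4 + 1.1983*v^3 - 23.565*v^2 + 3.175*v + 11.0656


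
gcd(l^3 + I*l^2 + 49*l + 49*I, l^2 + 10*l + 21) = 1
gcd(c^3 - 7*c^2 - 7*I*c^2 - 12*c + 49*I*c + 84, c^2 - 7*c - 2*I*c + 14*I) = c - 7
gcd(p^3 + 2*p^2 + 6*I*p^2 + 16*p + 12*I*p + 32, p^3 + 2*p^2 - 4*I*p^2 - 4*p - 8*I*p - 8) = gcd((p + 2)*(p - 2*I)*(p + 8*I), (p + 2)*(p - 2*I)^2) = p^2 + p*(2 - 2*I) - 4*I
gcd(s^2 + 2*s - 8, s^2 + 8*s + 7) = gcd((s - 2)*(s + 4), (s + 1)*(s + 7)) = 1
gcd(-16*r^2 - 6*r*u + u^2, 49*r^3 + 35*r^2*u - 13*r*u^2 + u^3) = 1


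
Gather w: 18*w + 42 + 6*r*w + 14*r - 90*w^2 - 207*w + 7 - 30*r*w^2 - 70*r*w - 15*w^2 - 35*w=14*r + w^2*(-30*r - 105) + w*(-64*r - 224) + 49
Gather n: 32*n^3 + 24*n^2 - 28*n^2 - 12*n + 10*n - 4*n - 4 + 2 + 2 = 32*n^3 - 4*n^2 - 6*n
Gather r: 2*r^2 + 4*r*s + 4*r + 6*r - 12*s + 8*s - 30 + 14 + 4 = 2*r^2 + r*(4*s + 10) - 4*s - 12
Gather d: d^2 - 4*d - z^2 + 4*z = d^2 - 4*d - z^2 + 4*z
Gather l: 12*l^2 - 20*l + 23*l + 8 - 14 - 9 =12*l^2 + 3*l - 15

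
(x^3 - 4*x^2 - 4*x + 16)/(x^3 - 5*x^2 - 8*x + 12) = (x^2 - 6*x + 8)/(x^2 - 7*x + 6)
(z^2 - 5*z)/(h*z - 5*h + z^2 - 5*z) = z/(h + z)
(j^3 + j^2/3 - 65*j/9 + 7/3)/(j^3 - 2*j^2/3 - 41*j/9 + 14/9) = (j + 3)/(j + 2)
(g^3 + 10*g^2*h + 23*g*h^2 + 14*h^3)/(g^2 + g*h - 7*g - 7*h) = (g^2 + 9*g*h + 14*h^2)/(g - 7)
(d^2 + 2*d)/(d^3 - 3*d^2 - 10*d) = 1/(d - 5)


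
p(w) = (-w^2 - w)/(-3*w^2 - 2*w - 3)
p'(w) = (-2*w - 1)/(-3*w^2 - 2*w - 3) + (6*w + 2)*(-w^2 - w)/(-3*w^2 - 2*w - 3)^2 = (-w^2 + 6*w + 3)/(9*w^4 + 12*w^3 + 22*w^2 + 12*w + 9)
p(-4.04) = 0.28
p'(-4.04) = -0.02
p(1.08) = 0.26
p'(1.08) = 0.11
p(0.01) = 0.00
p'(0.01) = 0.34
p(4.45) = 0.34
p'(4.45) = 0.00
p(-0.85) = -0.04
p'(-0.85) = -0.23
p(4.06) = 0.34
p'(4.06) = 0.00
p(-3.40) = 0.26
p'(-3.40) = -0.03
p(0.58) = 0.18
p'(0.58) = 0.23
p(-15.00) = 0.32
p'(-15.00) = 0.00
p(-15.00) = 0.32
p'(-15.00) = 0.00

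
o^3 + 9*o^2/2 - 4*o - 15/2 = (o - 3/2)*(o + 1)*(o + 5)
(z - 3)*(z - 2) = z^2 - 5*z + 6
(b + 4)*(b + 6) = b^2 + 10*b + 24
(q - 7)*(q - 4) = q^2 - 11*q + 28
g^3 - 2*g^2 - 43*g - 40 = (g - 8)*(g + 1)*(g + 5)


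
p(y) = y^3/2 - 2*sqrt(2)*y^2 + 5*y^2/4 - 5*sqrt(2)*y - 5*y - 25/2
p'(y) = 3*y^2/2 - 4*sqrt(2)*y + 5*y/2 - 5*sqrt(2) - 5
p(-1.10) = -1.80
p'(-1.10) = -6.78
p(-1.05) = -2.14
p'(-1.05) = -7.10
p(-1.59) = 0.69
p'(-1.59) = -3.26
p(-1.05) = -2.14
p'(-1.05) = -7.10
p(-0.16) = -10.61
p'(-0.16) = -11.53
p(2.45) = -44.20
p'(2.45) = -10.80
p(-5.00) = -54.11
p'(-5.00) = 41.21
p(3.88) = -53.89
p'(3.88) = -1.74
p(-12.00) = -958.94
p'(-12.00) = 241.81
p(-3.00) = -3.99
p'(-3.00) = 10.90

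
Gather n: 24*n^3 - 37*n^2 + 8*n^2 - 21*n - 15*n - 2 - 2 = 24*n^3 - 29*n^2 - 36*n - 4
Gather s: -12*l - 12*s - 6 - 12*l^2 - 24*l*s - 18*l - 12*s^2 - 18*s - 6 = -12*l^2 - 30*l - 12*s^2 + s*(-24*l - 30) - 12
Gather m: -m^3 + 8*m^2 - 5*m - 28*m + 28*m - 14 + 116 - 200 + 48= -m^3 + 8*m^2 - 5*m - 50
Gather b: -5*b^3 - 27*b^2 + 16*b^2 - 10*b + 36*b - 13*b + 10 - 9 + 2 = -5*b^3 - 11*b^2 + 13*b + 3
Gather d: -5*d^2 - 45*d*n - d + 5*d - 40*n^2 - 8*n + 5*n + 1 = -5*d^2 + d*(4 - 45*n) - 40*n^2 - 3*n + 1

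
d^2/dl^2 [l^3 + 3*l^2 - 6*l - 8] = 6*l + 6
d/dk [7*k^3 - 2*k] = 21*k^2 - 2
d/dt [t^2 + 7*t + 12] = 2*t + 7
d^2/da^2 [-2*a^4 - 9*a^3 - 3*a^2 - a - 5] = -24*a^2 - 54*a - 6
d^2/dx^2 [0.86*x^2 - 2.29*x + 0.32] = 1.72000000000000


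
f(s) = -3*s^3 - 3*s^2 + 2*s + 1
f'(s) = -9*s^2 - 6*s + 2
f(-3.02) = 50.23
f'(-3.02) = -61.96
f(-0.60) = -0.63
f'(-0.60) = 2.36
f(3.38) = -142.36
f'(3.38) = -121.10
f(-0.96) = -1.03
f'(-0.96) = -0.53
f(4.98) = -433.96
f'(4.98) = -251.08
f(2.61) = -67.56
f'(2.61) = -74.97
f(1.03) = -3.40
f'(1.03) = -13.73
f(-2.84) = 39.84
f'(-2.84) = -53.55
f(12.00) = -5591.00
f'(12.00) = -1366.00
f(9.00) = -2411.00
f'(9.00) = -781.00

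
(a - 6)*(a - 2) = a^2 - 8*a + 12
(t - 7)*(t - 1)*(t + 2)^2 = t^4 - 4*t^3 - 21*t^2 - 4*t + 28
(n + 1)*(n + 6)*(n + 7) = n^3 + 14*n^2 + 55*n + 42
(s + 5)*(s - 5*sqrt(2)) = s^2 - 5*sqrt(2)*s + 5*s - 25*sqrt(2)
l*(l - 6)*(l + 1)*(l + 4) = l^4 - l^3 - 26*l^2 - 24*l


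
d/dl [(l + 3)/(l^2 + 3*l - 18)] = (l^2 + 3*l - (l + 3)*(2*l + 3) - 18)/(l^2 + 3*l - 18)^2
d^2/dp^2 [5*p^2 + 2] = 10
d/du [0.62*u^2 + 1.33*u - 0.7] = 1.24*u + 1.33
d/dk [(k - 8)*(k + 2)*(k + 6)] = 3*k^2 - 52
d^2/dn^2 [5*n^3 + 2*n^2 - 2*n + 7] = 30*n + 4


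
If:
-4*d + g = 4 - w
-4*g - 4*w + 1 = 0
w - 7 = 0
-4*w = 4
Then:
No Solution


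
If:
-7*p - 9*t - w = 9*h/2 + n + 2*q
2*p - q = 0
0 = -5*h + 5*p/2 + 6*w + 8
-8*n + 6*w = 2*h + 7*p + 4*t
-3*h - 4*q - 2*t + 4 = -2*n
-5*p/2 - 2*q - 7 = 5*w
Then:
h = -385/1447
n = -4161/2894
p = 254/1447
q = 508/1447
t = 375/1447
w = -2356/1447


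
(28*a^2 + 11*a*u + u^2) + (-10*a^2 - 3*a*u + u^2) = 18*a^2 + 8*a*u + 2*u^2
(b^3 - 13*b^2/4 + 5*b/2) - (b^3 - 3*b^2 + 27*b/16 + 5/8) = -b^2/4 + 13*b/16 - 5/8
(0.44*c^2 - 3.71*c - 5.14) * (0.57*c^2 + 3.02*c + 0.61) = 0.2508*c^4 - 0.7859*c^3 - 13.8656*c^2 - 17.7859*c - 3.1354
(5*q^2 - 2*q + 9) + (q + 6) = 5*q^2 - q + 15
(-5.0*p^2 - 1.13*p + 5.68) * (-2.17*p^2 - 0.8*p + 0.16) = 10.85*p^4 + 6.4521*p^3 - 12.2216*p^2 - 4.7248*p + 0.9088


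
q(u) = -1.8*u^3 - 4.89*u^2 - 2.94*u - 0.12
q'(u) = -5.4*u^2 - 9.78*u - 2.94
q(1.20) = -13.80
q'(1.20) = -22.45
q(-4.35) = 68.30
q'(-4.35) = -62.58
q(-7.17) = 433.05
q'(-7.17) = -210.43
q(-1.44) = -0.65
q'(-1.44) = -0.05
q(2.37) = -58.52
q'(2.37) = -56.45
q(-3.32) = 21.61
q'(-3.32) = -29.99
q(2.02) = -40.85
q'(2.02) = -44.73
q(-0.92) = -0.15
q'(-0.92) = 1.49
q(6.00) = -582.60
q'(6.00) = -256.02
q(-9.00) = 942.45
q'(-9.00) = -352.32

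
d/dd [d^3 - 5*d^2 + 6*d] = 3*d^2 - 10*d + 6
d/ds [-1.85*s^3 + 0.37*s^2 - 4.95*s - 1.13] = -5.55*s^2 + 0.74*s - 4.95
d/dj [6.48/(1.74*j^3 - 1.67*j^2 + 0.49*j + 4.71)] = (-33.8256*j^2 + 21.6432*j - 3.1752)/(1.74*j^3 - 1.67*j^2 + 0.49*j + 4.71)^2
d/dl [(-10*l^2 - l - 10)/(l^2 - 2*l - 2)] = 3*(7*l^2 + 20*l - 6)/(l^4 - 4*l^3 + 8*l + 4)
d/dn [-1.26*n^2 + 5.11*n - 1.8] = 5.11 - 2.52*n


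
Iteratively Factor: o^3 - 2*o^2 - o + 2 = (o + 1)*(o^2 - 3*o + 2) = (o - 2)*(o + 1)*(o - 1)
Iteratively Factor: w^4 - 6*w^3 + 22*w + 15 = (w - 5)*(w^3 - w^2 - 5*w - 3) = (w - 5)*(w + 1)*(w^2 - 2*w - 3) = (w - 5)*(w + 1)^2*(w - 3)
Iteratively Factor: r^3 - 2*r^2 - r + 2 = (r - 2)*(r^2 - 1) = (r - 2)*(r - 1)*(r + 1)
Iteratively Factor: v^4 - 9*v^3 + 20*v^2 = (v - 5)*(v^3 - 4*v^2) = v*(v - 5)*(v^2 - 4*v) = v*(v - 5)*(v - 4)*(v)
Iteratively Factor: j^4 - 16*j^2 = (j - 4)*(j^3 + 4*j^2) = (j - 4)*(j + 4)*(j^2) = j*(j - 4)*(j + 4)*(j)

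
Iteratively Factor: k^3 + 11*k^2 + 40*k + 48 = (k + 4)*(k^2 + 7*k + 12) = (k + 3)*(k + 4)*(k + 4)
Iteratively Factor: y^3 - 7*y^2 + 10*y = (y - 5)*(y^2 - 2*y) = y*(y - 5)*(y - 2)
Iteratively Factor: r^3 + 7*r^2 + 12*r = (r + 3)*(r^2 + 4*r) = (r + 3)*(r + 4)*(r)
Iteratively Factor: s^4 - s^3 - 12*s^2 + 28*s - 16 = (s - 1)*(s^3 - 12*s + 16) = (s - 2)*(s - 1)*(s^2 + 2*s - 8) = (s - 2)*(s - 1)*(s + 4)*(s - 2)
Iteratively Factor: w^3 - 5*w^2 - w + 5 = (w - 5)*(w^2 - 1) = (w - 5)*(w + 1)*(w - 1)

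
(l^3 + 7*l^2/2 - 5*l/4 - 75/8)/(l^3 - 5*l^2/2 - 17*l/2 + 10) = (l^2 + l - 15/4)/(l^2 - 5*l + 4)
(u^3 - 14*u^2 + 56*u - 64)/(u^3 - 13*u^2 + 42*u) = (u^3 - 14*u^2 + 56*u - 64)/(u*(u^2 - 13*u + 42))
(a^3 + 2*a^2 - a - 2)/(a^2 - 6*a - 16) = (a^2 - 1)/(a - 8)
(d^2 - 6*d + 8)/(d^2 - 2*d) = (d - 4)/d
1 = 1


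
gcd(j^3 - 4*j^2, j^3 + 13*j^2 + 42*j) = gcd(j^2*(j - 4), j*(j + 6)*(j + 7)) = j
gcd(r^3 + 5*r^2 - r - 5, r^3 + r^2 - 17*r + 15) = r^2 + 4*r - 5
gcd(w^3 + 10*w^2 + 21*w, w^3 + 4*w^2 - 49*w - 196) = w + 7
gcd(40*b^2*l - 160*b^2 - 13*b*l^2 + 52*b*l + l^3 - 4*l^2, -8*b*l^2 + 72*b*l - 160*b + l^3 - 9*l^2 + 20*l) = 8*b*l - 32*b - l^2 + 4*l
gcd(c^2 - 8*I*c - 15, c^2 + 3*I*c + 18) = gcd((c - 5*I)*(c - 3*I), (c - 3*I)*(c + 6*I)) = c - 3*I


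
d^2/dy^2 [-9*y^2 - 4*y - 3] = -18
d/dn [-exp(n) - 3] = -exp(n)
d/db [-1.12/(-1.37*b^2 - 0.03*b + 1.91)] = (-3.0688*b - 0.0336)/(1.37*b^2 + 0.03*b - 1.91)^2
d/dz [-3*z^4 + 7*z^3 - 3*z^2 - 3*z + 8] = -12*z^3 + 21*z^2 - 6*z - 3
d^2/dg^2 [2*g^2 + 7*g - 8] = 4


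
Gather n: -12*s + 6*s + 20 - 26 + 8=2 - 6*s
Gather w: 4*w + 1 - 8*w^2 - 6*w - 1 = -8*w^2 - 2*w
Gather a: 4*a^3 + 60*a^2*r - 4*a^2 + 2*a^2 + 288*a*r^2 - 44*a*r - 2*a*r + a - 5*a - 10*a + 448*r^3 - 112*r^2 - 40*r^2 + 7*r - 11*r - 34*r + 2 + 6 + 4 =4*a^3 + a^2*(60*r - 2) + a*(288*r^2 - 46*r - 14) + 448*r^3 - 152*r^2 - 38*r + 12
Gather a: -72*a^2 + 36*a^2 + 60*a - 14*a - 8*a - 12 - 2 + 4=-36*a^2 + 38*a - 10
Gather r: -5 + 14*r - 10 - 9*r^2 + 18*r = -9*r^2 + 32*r - 15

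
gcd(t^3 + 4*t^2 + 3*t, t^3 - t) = t^2 + t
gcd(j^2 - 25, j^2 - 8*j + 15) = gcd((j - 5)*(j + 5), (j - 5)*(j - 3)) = j - 5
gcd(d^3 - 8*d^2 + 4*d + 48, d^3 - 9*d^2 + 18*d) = d - 6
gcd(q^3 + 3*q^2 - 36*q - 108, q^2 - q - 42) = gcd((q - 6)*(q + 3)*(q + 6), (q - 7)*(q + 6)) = q + 6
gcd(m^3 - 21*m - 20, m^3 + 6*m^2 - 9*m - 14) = m + 1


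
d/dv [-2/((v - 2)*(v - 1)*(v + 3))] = 2*(3*v^2 - 7)/(v^6 - 14*v^4 + 12*v^3 + 49*v^2 - 84*v + 36)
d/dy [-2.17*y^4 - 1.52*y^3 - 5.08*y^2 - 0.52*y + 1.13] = -8.68*y^3 - 4.56*y^2 - 10.16*y - 0.52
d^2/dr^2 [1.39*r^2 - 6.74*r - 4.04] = 2.78000000000000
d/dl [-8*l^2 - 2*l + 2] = -16*l - 2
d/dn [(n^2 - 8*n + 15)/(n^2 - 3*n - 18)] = (5*n^2 - 66*n + 189)/(n^4 - 6*n^3 - 27*n^2 + 108*n + 324)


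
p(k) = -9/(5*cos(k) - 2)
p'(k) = -45*sin(k)/(5*cos(k) - 2)^2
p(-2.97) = 1.30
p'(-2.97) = 0.16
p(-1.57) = 4.51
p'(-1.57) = 11.29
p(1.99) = 2.23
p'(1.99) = -2.52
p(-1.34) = 10.51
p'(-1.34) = 59.75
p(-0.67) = -4.69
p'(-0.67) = 7.59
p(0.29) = -3.22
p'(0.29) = -1.65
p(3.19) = 1.29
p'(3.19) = 0.04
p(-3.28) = 1.29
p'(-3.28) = -0.13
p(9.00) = 1.37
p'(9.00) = -0.43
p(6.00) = -3.21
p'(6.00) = 1.60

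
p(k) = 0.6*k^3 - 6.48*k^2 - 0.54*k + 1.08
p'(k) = 1.8*k^2 - 12.96*k - 0.54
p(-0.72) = -2.11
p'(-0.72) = 9.72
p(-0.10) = 1.07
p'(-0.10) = 0.77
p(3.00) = -42.66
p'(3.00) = -23.22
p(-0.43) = 0.07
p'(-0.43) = 5.37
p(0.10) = 0.96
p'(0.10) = -1.82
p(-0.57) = -0.83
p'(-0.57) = 7.43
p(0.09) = 0.98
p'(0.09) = -1.69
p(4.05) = -67.54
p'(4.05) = -23.50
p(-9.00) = -956.34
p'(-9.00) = 261.90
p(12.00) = 98.28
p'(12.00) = 103.14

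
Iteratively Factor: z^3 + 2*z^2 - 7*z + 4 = (z - 1)*(z^2 + 3*z - 4) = (z - 1)*(z + 4)*(z - 1)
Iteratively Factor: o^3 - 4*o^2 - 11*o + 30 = (o - 2)*(o^2 - 2*o - 15) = (o - 5)*(o - 2)*(o + 3)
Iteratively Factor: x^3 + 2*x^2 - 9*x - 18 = (x + 2)*(x^2 - 9) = (x - 3)*(x + 2)*(x + 3)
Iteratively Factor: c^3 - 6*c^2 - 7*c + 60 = (c + 3)*(c^2 - 9*c + 20) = (c - 5)*(c + 3)*(c - 4)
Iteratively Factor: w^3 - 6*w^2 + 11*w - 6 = (w - 3)*(w^2 - 3*w + 2) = (w - 3)*(w - 2)*(w - 1)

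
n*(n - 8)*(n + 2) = n^3 - 6*n^2 - 16*n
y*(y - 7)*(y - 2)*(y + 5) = y^4 - 4*y^3 - 31*y^2 + 70*y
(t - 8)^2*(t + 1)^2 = t^4 - 14*t^3 + 33*t^2 + 112*t + 64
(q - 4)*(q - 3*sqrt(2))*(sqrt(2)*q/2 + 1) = sqrt(2)*q^3/2 - 2*sqrt(2)*q^2 - 2*q^2 - 3*sqrt(2)*q + 8*q + 12*sqrt(2)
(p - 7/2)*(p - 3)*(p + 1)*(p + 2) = p^4 - 7*p^3/2 - 7*p^2 + 37*p/2 + 21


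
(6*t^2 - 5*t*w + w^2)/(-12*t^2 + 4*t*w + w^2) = (-3*t + w)/(6*t + w)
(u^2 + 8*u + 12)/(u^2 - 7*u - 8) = (u^2 + 8*u + 12)/(u^2 - 7*u - 8)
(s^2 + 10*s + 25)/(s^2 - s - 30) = (s + 5)/(s - 6)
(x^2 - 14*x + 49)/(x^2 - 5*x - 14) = (x - 7)/(x + 2)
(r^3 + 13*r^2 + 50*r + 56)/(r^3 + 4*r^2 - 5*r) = (r^3 + 13*r^2 + 50*r + 56)/(r*(r^2 + 4*r - 5))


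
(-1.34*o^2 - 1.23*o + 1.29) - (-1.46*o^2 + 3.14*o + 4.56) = 0.12*o^2 - 4.37*o - 3.27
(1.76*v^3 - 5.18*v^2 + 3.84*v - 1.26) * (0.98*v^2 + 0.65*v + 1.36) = 1.7248*v^5 - 3.9324*v^4 + 2.7898*v^3 - 5.7836*v^2 + 4.4034*v - 1.7136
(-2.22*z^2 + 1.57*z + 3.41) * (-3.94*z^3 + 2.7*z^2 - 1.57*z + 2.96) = 8.7468*z^5 - 12.1798*z^4 - 5.711*z^3 + 0.1709*z^2 - 0.706500000000001*z + 10.0936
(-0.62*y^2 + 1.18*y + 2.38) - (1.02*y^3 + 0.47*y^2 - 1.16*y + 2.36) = -1.02*y^3 - 1.09*y^2 + 2.34*y + 0.02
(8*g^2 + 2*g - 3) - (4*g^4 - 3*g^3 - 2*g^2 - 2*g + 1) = -4*g^4 + 3*g^3 + 10*g^2 + 4*g - 4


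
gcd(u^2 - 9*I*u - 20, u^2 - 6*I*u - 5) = u - 5*I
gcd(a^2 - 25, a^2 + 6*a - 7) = 1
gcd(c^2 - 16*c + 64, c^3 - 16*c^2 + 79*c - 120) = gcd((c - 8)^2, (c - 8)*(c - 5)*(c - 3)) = c - 8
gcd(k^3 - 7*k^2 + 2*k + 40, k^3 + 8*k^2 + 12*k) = k + 2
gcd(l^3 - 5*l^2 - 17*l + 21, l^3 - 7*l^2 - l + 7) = l^2 - 8*l + 7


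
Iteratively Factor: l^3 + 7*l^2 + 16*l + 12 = (l + 2)*(l^2 + 5*l + 6) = (l + 2)*(l + 3)*(l + 2)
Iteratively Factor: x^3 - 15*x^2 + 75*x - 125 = (x - 5)*(x^2 - 10*x + 25) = (x - 5)^2*(x - 5)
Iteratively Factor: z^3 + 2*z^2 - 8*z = (z)*(z^2 + 2*z - 8) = z*(z - 2)*(z + 4)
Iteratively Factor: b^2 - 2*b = (b - 2)*(b)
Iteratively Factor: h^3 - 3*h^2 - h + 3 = (h + 1)*(h^2 - 4*h + 3) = (h - 3)*(h + 1)*(h - 1)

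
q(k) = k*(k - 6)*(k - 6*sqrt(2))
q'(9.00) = 33.18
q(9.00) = 13.90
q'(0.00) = 50.91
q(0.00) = 0.00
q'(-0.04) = 52.08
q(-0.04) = -2.06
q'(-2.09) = 124.56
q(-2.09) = -178.81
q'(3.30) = -12.02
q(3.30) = 46.20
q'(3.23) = -11.36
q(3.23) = 47.02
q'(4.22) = -17.92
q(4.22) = 32.04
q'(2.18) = 2.01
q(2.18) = 52.51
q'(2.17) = 2.17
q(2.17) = 52.49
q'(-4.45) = 239.24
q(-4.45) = -601.52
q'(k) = k*(k - 6) + k*(k - 6*sqrt(2)) + (k - 6)*(k - 6*sqrt(2)) = 3*k^2 - 12*sqrt(2)*k - 12*k + 36*sqrt(2)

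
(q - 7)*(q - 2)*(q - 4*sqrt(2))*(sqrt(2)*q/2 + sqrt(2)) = sqrt(2)*q^4/2 - 7*sqrt(2)*q^3/2 - 4*q^3 - 2*sqrt(2)*q^2 + 28*q^2 + 16*q + 14*sqrt(2)*q - 112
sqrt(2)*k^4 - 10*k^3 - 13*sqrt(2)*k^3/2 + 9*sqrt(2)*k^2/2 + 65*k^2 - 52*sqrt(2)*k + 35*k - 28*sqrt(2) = (k - 7)*(k - 4*sqrt(2))*(k - sqrt(2))*(sqrt(2)*k + sqrt(2)/2)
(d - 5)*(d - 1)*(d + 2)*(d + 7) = d^4 + 3*d^3 - 35*d^2 - 39*d + 70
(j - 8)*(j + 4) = j^2 - 4*j - 32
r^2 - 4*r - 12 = (r - 6)*(r + 2)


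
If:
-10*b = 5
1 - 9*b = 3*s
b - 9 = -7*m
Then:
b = -1/2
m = 19/14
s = 11/6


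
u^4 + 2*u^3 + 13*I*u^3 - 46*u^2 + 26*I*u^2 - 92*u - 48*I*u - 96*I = (u + 2)*(u + 2*I)*(u + 3*I)*(u + 8*I)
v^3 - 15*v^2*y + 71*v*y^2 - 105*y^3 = (v - 7*y)*(v - 5*y)*(v - 3*y)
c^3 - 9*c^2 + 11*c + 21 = (c - 7)*(c - 3)*(c + 1)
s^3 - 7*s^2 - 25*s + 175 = (s - 7)*(s - 5)*(s + 5)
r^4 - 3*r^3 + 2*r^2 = r^2*(r - 2)*(r - 1)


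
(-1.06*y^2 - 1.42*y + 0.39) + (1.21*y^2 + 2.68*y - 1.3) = 0.15*y^2 + 1.26*y - 0.91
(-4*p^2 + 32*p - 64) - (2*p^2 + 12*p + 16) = -6*p^2 + 20*p - 80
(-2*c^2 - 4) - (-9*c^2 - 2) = 7*c^2 - 2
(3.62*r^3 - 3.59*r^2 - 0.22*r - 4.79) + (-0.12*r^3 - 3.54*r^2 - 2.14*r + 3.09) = 3.5*r^3 - 7.13*r^2 - 2.36*r - 1.7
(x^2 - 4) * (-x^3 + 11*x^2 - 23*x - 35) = -x^5 + 11*x^4 - 19*x^3 - 79*x^2 + 92*x + 140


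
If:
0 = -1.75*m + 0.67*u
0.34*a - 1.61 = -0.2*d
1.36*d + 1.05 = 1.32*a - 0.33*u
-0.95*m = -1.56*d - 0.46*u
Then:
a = 5.69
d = -1.62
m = 10.05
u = 26.25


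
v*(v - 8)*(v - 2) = v^3 - 10*v^2 + 16*v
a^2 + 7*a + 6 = (a + 1)*(a + 6)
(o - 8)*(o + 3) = o^2 - 5*o - 24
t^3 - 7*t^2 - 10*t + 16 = (t - 8)*(t - 1)*(t + 2)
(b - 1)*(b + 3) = b^2 + 2*b - 3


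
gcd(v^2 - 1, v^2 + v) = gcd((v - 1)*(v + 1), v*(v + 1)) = v + 1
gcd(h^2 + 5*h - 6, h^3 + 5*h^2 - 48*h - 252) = h + 6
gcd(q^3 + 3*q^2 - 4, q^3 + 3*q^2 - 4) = q^3 + 3*q^2 - 4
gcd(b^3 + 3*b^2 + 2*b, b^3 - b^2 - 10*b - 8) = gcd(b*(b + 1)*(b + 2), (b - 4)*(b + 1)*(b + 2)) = b^2 + 3*b + 2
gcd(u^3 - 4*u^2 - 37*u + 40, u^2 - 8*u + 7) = u - 1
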